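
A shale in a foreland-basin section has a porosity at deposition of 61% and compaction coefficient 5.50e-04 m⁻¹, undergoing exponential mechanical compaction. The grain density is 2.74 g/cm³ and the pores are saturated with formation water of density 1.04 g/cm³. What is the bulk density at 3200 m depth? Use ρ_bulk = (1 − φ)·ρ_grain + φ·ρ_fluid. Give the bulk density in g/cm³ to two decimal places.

2.56 g/cm³

Working in km (1 km = 1000 m; k in km⁻¹ = k in m⁻¹ × 1000):
Porosity at depth: n = 0.61·exp(−0.55×3.2) = 0.61×0.1720 = 0.1049
Bulk density: ρ_b = (1−n)ρ_g + n·ρ_f = 0.8951×2.74 + 0.1049×1.04
       = 2.452 + 0.109 = 2.562 g/cm³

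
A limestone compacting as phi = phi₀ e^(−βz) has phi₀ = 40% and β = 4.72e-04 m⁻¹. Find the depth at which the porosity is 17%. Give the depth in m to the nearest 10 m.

Working in km (1 km = 1000 m; β in km⁻¹ = β in m⁻¹ × 1000):
Invert Athy's law: z = ln(phi₀/phi) / β
z = ln(0.4/0.17) / 0.472 = ln(2.353) / 0.472 = 0.8557 / 0.472 = 1.813 km

1810 m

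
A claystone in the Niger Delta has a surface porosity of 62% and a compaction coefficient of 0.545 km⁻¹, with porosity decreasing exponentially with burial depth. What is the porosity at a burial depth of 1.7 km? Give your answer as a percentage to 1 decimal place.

φ = φ₀·exp(−k·z) = 0.62 × exp(−0.545 × 1.7) = 0.62 × exp(−0.9265)
  = 0.62 × 0.3959 = 0.2455

24.5%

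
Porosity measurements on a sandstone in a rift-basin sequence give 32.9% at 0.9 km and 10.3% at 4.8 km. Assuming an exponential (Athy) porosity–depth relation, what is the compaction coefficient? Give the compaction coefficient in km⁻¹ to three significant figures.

Athy: n(d) = n₀ e^(−βd) ⇒ n₁/n₂ = e^{β(d₂−d₁)} ⇒ β = ln(n₁/n₂)/(d₂−d₁)
β = ln(0.329/0.103) / (4.8 − 0.9) = ln(3.194) / 3.9 = 1.1613 / 3.9 = 0.2978 km⁻¹

0.298 km⁻¹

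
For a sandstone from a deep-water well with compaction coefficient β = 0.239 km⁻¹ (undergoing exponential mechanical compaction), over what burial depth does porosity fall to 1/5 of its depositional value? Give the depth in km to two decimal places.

6.73 km

phi/phi₀ = 1/5 ⇒ exp(−β·z) = 1/5 ⇒ z = ln(5) / β
z = 1.6094 / 0.239 = 6.734 km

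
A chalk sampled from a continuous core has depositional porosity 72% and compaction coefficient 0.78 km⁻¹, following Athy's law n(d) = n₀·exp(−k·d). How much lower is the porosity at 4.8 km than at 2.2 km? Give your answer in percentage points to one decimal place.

n(2.2) = 0.72·e^(−0.78×2.2) = 0.1294
n(4.8) = 0.72·e^(−0.78×4.8) = 0.0170
Δn = 0.1294 − 0.0170 = 0.1124

11.2 percentage points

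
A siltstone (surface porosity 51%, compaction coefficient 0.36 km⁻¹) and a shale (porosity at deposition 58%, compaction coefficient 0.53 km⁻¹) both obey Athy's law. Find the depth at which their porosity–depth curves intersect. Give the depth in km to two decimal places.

0.76 km

Set phi₀ₐ e^(−cₐZ) = phi₀ᵦ e^(−cᵦZ) ⇒ ln(phi₀ₐ/phi₀ᵦ) = (cₐ − cᵦ)·Z
Z = ln(0.51/0.58) / (0.36 − 0.53) = -0.1286 / -0.17 = 0.757 km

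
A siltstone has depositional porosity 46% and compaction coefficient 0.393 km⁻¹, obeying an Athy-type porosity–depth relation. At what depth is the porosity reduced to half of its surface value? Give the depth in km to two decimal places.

1.76 km

phi/phi₀ = 1/2 ⇒ exp(−β·Z) = 1/2 ⇒ Z = ln(2) / β
Z = 0.6931 / 0.393 = 1.764 km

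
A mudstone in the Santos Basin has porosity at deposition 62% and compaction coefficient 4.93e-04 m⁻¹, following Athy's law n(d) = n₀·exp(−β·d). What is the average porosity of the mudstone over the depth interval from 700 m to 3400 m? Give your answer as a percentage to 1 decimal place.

Working in km (1 km = 1000 m; β in km⁻¹ = β in m⁻¹ × 1000):
⟨n⟩ = (1/(d₂−d₁)) ∫ n₀ e^(−βd) dd = n₀·(e^(−β·d₁) − e^(−β·d₂)) / (β·(d₂−d₁))
e^(−0.493×0.7) = 0.7081; e^(−0.493×3.4) = 0.1871
⟨n⟩ = 0.62 × (0.7081 − 0.1871) / (0.493 × 2.7) = 0.62 × 0.3915 = 0.2427

24.3%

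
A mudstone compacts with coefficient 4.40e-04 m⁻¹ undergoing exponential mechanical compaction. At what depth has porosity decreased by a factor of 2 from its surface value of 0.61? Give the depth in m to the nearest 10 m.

Working in km (1 km = 1000 m; c in km⁻¹ = c in m⁻¹ × 1000):
phi/phi₀ = 1/2 ⇒ exp(−c·Z) = 1/2 ⇒ Z = ln(2) / c
Z = 0.6931 / 0.44 = 1.575 km

1580 m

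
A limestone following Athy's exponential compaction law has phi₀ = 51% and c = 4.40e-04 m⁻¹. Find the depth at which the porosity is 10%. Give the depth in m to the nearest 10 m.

3700 m

Working in km (1 km = 1000 m; c in km⁻¹ = c in m⁻¹ × 1000):
Invert Athy's law: z = ln(phi₀/phi) / c
z = ln(0.51/0.1) / 0.44 = ln(5.1) / 0.44 = 1.6292 / 0.44 = 3.703 km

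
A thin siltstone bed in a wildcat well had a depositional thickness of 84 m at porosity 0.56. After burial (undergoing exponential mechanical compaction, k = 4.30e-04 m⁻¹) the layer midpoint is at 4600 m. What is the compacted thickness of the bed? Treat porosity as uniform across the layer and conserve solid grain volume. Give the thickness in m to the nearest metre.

Working in km (1 km = 1000 m; k in km⁻¹ = k in m⁻¹ × 1000):
Porosity at 4.6 km: φ = 0.56·exp(−0.43×4.6) = 0.0775
Solid-volume conservation: h(1−φ) = h₀(1−φ₀) ⇒ h = h₀·(1−φ₀)/(1−φ)
h = 0.084 × (1 − 0.56)/(1 − 0.0775) = 0.084 × 0.4770 = 0.0401 km

40 m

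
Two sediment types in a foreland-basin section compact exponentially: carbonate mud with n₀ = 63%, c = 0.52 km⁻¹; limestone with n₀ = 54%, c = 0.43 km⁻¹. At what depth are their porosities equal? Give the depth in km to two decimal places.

Set n₀ₐ e^(−cₐZ) = n₀ᵦ e^(−cᵦZ) ⇒ ln(n₀ₐ/n₀ᵦ) = (cₐ − cᵦ)·Z
Z = ln(0.63/0.54) / (0.52 − 0.43) = 0.1542 / 0.09 = 1.713 km

1.71 km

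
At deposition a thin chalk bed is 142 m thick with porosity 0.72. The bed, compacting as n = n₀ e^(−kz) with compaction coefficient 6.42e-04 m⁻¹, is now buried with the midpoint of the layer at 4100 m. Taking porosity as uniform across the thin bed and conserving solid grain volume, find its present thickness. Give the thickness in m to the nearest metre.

Working in km (1 km = 1000 m; k in km⁻¹ = k in m⁻¹ × 1000):
Porosity at 4.1 km: n = 0.72·exp(−0.642×4.1) = 0.0518
Solid-volume conservation: h(1−n) = h₀(1−n₀) ⇒ h = h₀·(1−n₀)/(1−n)
h = 0.142 × (1 − 0.72)/(1 − 0.0518) = 0.142 × 0.2953 = 0.0419 km

42 m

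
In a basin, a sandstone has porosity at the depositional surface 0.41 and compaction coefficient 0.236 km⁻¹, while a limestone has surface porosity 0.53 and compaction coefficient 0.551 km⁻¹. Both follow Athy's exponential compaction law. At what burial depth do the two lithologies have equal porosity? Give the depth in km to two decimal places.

0.81 km

Set n₀ₐ e^(−cₐd) = n₀ᵦ e^(−cᵦd) ⇒ ln(n₀ₐ/n₀ᵦ) = (cₐ − cᵦ)·d
d = ln(0.41/0.53) / (0.236 − 0.551) = -0.2567 / -0.315 = 0.815 km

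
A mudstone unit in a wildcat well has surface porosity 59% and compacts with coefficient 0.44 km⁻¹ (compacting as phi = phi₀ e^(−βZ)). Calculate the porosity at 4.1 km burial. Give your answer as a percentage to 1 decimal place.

9.7%

phi = phi₀·exp(−β·Z) = 0.59 × exp(−0.44 × 4.1) = 0.59 × exp(−1.804)
  = 0.59 × 0.1646 = 0.0971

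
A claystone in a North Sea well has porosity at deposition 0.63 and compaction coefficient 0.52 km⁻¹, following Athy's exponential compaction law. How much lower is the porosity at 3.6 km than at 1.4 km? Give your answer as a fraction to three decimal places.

0.207

n(1.4) = 0.63·e^(−0.52×1.4) = 0.3042
n(3.6) = 0.63·e^(−0.52×3.6) = 0.0969
Δn = 0.3042 − 0.0969 = 0.2073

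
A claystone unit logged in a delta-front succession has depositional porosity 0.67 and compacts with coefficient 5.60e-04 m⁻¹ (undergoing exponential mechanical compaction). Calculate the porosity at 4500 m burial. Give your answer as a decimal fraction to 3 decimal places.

0.054

Working in km (1 km = 1000 m; β in km⁻¹ = β in m⁻¹ × 1000):
phi = phi₀·exp(−β·d) = 0.67 × exp(−0.56 × 4.5) = 0.67 × exp(−2.52)
  = 0.67 × 0.0805 = 0.0539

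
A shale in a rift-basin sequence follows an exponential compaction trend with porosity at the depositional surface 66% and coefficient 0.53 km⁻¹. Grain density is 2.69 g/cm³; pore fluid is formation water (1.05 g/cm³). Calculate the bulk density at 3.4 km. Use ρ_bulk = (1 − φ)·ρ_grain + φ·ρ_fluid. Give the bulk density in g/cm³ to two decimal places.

2.51 g/cm³

Porosity at depth: φ = 0.66·exp(−0.53×3.4) = 0.66×0.1650 = 0.1089
Bulk density: ρ_b = (1−φ)ρ_g + φ·ρ_f = 0.8911×2.69 + 0.1089×1.05
       = 2.397 + 0.114 = 2.511 g/cm³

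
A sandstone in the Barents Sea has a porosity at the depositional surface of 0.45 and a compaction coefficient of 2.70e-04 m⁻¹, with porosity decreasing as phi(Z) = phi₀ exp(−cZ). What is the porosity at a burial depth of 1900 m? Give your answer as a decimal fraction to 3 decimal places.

0.269

Working in km (1 km = 1000 m; c in km⁻¹ = c in m⁻¹ × 1000):
phi = phi₀·exp(−c·Z) = 0.45 × exp(−0.27 × 1.9) = 0.45 × exp(−0.513)
  = 0.45 × 0.5987 = 0.2694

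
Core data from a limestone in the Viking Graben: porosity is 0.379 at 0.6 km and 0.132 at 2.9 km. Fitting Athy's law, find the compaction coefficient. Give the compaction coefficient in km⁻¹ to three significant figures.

Athy: phi(z) = phi₀ e^(−kz) ⇒ phi₁/phi₂ = e^{k(z₂−z₁)} ⇒ k = ln(phi₁/phi₂)/(z₂−z₁)
k = ln(0.379/0.132) / (2.9 − 0.6) = ln(2.871) / 2.3 = 1.0547 / 2.3 = 0.4586 km⁻¹

0.459 km⁻¹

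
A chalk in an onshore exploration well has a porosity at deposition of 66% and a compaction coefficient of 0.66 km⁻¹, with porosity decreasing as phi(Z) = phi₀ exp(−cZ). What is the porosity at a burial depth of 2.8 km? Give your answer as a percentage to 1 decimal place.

phi = phi₀·exp(−c·Z) = 0.66 × exp(−0.66 × 2.8) = 0.66 × exp(−1.848)
  = 0.66 × 0.1576 = 0.1040

10.4%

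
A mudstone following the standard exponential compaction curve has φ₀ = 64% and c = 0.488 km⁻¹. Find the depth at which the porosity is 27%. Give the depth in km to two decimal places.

Invert Athy's law: d = ln(φ₀/φ) / c
d = ln(0.64/0.27) / 0.488 = ln(2.37) / 0.488 = 0.8630 / 0.488 = 1.769 km

1.77 km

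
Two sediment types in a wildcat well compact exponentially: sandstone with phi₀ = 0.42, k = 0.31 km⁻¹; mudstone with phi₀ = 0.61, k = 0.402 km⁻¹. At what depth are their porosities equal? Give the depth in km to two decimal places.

4.06 km

Set phi₀ₐ e^(−kₐZ) = phi₀ᵦ e^(−kᵦZ) ⇒ ln(phi₀ₐ/phi₀ᵦ) = (kₐ − kᵦ)·Z
Z = ln(0.42/0.61) / (0.31 − 0.402) = -0.3732 / -0.092 = 4.057 km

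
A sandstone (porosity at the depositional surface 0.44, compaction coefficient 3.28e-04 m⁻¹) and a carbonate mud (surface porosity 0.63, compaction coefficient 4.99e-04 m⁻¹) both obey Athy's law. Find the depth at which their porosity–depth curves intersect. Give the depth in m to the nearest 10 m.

2100 m

Working in km (1 km = 1000 m; β in km⁻¹ = β in m⁻¹ × 1000):
Set n₀ₐ e^(−βₐz) = n₀ᵦ e^(−βᵦz) ⇒ ln(n₀ₐ/n₀ᵦ) = (βₐ − βᵦ)·z
z = ln(0.44/0.63) / (0.328 − 0.499) = -0.3589 / -0.171 = 2.099 km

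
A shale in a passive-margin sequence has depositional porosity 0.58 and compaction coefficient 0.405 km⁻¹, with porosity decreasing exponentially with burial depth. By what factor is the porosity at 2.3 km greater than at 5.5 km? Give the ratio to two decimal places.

phi(d₁)/phi(d₂) = e^(−β·d₁)/e^(−β·d₂) = e^{β(d₂−d₁)}
= exp(0.405 × 3.2) = exp(1.296) = 3.6546

3.65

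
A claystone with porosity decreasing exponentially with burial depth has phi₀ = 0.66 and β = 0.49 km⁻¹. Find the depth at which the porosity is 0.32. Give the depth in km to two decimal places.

1.48 km

Invert Athy's law: Z = ln(phi₀/phi) / β
Z = ln(0.66/0.32) / 0.49 = ln(2.062) / 0.49 = 0.7239 / 0.49 = 1.477 km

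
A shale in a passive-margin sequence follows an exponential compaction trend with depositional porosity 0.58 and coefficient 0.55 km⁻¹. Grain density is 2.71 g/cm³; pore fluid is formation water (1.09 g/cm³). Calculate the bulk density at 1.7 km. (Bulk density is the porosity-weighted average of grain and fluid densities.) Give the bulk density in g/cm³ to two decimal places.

Porosity at depth: n = 0.58·exp(−0.55×1.7) = 0.58×0.3926 = 0.2277
Bulk density: ρ_b = (1−n)ρ_g + n·ρ_f = 0.7723×2.71 + 0.2277×1.09
       = 2.093 + 0.248 = 2.341 g/cm³

2.34 g/cm³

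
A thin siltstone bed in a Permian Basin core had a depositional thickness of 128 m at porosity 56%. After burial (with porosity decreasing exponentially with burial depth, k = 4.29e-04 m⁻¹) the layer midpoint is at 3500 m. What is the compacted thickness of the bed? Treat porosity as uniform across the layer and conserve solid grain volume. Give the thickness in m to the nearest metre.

Working in km (1 km = 1000 m; k in km⁻¹ = k in m⁻¹ × 1000):
Porosity at 3.5 km: φ = 0.56·exp(−0.429×3.5) = 0.1248
Solid-volume conservation: h(1−φ) = h₀(1−φ₀) ⇒ h = h₀·(1−φ₀)/(1−φ)
h = 0.128 × (1 − 0.56)/(1 − 0.1248) = 0.128 × 0.5027 = 0.0643 km

64 m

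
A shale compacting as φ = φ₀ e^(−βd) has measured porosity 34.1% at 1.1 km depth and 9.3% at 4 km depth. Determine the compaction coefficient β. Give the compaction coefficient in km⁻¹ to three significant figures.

Athy: φ(d) = φ₀ e^(−βd) ⇒ φ₁/φ₂ = e^{β(d₂−d₁)} ⇒ β = ln(φ₁/φ₂)/(d₂−d₁)
β = ln(0.341/0.093) / (4 − 1.1) = ln(3.667) / 2.9 = 1.2993 / 2.9 = 0.448 km⁻¹

0.448 km⁻¹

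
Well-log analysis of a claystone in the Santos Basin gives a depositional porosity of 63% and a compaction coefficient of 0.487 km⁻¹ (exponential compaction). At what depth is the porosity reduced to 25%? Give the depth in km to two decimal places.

1.90 km

Invert Athy's law: z = ln(φ₀/φ) / β
z = ln(0.63/0.25) / 0.487 = ln(2.52) / 0.487 = 0.9243 / 0.487 = 1.898 km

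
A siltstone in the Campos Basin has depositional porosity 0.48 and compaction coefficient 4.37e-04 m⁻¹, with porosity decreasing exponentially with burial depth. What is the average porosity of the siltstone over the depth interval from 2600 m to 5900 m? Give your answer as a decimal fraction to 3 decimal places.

0.082

Working in km (1 km = 1000 m; c in km⁻¹ = c in m⁻¹ × 1000):
⟨φ⟩ = (1/(d₂−d₁)) ∫ φ₀ e^(−cd) dd = φ₀·(e^(−c·d₁) − e^(−c·d₂)) / (c·(d₂−d₁))
e^(−0.437×2.6) = 0.3210; e^(−0.437×5.9) = 0.0759
⟨φ⟩ = 0.48 × (0.3210 − 0.0759) / (0.437 × 3.3) = 0.48 × 0.1700 = 0.0816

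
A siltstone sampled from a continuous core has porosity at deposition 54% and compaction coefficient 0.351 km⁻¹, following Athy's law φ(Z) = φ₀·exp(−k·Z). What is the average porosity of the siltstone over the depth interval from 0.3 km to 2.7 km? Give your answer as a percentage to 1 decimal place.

32.8%

⟨φ⟩ = (1/(Z₂−Z₁)) ∫ φ₀ e^(−kZ) dZ = φ₀·(e^(−k·Z₁) − e^(−k·Z₂)) / (k·(Z₂−Z₁))
e^(−0.351×0.3) = 0.9001; e^(−0.351×2.7) = 0.3876
⟨φ⟩ = 0.54 × (0.9001 − 0.3876) / (0.351 × 2.4) = 0.54 × 0.6083 = 0.3285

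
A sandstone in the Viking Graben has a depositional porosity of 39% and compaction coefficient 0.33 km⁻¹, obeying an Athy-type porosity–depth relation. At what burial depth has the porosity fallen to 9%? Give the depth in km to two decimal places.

4.44 km

Invert Athy's law: d = ln(n₀/n) / β
d = ln(0.39/0.09) / 0.33 = ln(4.333) / 0.33 = 1.4663 / 0.33 = 4.443 km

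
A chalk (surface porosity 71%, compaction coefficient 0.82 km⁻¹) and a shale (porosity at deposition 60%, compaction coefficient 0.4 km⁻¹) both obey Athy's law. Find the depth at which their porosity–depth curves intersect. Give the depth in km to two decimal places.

Set φ₀ₐ e^(−cₐd) = φ₀ᵦ e^(−cᵦd) ⇒ ln(φ₀ₐ/φ₀ᵦ) = (cₐ − cᵦ)·d
d = ln(0.71/0.6) / (0.82 − 0.4) = 0.1683 / 0.42 = 0.401 km

0.40 km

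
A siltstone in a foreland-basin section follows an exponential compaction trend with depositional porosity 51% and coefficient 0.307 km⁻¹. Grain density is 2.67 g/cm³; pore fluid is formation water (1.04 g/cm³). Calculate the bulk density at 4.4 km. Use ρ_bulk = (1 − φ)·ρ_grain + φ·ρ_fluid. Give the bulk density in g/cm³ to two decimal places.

2.45 g/cm³

Porosity at depth: phi = 0.51·exp(−0.307×4.4) = 0.51×0.2590 = 0.1321
Bulk density: ρ_b = (1−phi)ρ_g + phi·ρ_f = 0.8679×2.67 + 0.1321×1.04
       = 2.317 + 0.137 = 2.455 g/cm³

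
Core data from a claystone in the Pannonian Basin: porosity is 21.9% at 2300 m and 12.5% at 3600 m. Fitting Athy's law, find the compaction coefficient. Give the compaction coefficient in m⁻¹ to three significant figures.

0.000431 m⁻¹

Working in km (1 km = 1000 m; k in km⁻¹ = k in m⁻¹ × 1000):
Athy: phi(Z) = phi₀ e^(−kZ) ⇒ phi₁/phi₂ = e^{k(Z₂−Z₁)} ⇒ k = ln(phi₁/phi₂)/(Z₂−Z₁)
k = ln(0.219/0.125) / (3.6 − 2.3) = ln(1.752) / 1.3 = 0.5608 / 1.3 = 0.4314 km⁻¹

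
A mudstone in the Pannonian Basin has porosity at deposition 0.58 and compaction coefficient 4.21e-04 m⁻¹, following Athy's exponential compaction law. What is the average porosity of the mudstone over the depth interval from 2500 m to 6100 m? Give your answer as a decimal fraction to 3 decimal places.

Working in km (1 km = 1000 m; β in km⁻¹ = β in m⁻¹ × 1000):
⟨n⟩ = (1/(d₂−d₁)) ∫ n₀ e^(−βd) dd = n₀·(e^(−β·d₁) − e^(−β·d₂)) / (β·(d₂−d₁))
e^(−0.421×2.5) = 0.3491; e^(−0.421×6.1) = 0.0767
⟨n⟩ = 0.58 × (0.3491 − 0.0767) / (0.421 × 3.6) = 0.58 × 0.1797 = 0.1042

0.104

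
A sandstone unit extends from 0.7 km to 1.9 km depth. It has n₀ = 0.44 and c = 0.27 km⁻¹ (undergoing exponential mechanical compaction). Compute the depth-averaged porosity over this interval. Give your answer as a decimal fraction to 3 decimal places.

0.311

⟨n⟩ = (1/(Z₂−Z₁)) ∫ n₀ e^(−cZ) dZ = n₀·(e^(−c·Z₁) − e^(−c·Z₂)) / (c·(Z₂−Z₁))
e^(−0.27×0.7) = 0.8278; e^(−0.27×1.9) = 0.5987
⟨n⟩ = 0.44 × (0.8278 − 0.5987) / (0.27 × 1.2) = 0.44 × 0.7071 = 0.3111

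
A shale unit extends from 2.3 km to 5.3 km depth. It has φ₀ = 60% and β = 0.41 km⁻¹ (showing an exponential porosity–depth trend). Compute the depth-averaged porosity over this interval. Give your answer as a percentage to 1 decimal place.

⟨φ⟩ = (1/(d₂−d₁)) ∫ φ₀ e^(−βd) dd = φ₀·(e^(−β·d₁) − e^(−β·d₂)) / (β·(d₂−d₁))
e^(−0.41×2.3) = 0.3895; e^(−0.41×5.3) = 0.1138
⟨φ⟩ = 0.6 × (0.3895 − 0.1138) / (0.41 × 3) = 0.6 × 0.2241 = 0.1344

13.4%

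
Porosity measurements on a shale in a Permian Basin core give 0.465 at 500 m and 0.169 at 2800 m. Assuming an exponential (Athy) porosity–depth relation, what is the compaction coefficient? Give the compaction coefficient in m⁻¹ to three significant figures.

0.000440 m⁻¹

Working in km (1 km = 1000 m; k in km⁻¹ = k in m⁻¹ × 1000):
Athy: φ(d) = φ₀ e^(−kd) ⇒ φ₁/φ₂ = e^{k(d₂−d₁)} ⇒ k = ln(φ₁/φ₂)/(d₂−d₁)
k = ln(0.465/0.169) / (2.8 − 0.5) = ln(2.751) / 2.3 = 1.0121 / 2.3 = 0.4401 km⁻¹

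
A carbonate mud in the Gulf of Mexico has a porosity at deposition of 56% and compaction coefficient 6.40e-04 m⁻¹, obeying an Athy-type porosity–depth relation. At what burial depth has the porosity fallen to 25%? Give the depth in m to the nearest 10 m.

1260 m

Working in km (1 km = 1000 m; k in km⁻¹ = k in m⁻¹ × 1000):
Invert Athy's law: z = ln(φ₀/φ) / k
z = ln(0.56/0.25) / 0.64 = ln(2.24) / 0.64 = 0.8065 / 0.64 = 1.260 km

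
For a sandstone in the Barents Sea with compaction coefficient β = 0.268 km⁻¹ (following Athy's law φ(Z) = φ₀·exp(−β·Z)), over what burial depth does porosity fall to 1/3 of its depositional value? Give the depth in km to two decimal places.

4.10 km

φ/φ₀ = 1/3 ⇒ exp(−β·Z) = 1/3 ⇒ Z = ln(3) / β
Z = 1.0986 / 0.268 = 4.099 km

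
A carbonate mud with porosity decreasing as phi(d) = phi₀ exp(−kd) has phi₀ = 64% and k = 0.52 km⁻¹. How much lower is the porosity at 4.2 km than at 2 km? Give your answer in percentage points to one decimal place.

phi(2) = 0.64·e^(−0.52×2) = 0.2262
phi(4.2) = 0.64·e^(−0.52×4.2) = 0.0721
Δphi = 0.2262 − 0.0721 = 0.1542

15.4 percentage points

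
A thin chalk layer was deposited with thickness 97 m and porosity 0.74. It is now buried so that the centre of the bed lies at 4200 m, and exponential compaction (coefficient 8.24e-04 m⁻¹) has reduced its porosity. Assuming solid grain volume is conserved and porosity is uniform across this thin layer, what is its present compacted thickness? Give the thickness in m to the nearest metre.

26 m

Working in km (1 km = 1000 m; c in km⁻¹ = c in m⁻¹ × 1000):
Porosity at 4.2 km: φ = 0.74·exp(−0.824×4.2) = 0.0232
Solid-volume conservation: h(1−φ) = h₀(1−φ₀) ⇒ h = h₀·(1−φ₀)/(1−φ)
h = 0.097 × (1 − 0.74)/(1 − 0.0232) = 0.097 × 0.2662 = 0.0258 km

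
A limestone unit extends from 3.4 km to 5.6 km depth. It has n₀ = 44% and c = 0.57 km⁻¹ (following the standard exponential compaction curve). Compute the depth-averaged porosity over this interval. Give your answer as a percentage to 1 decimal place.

⟨n⟩ = (1/(Z₂−Z₁)) ∫ n₀ e^(−cZ) dZ = n₀·(e^(−c·Z₁) − e^(−c·Z₂)) / (c·(Z₂−Z₁))
e^(−0.57×3.4) = 0.1440; e^(−0.57×5.6) = 0.0411
⟨n⟩ = 0.44 × (0.1440 − 0.0411) / (0.57 × 2.2) = 0.44 × 0.0821 = 0.0361

3.6%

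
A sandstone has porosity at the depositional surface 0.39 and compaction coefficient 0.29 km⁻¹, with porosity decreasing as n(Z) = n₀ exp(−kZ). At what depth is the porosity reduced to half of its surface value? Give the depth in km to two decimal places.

2.39 km

n/n₀ = 1/2 ⇒ exp(−k·Z) = 1/2 ⇒ Z = ln(2) / k
Z = 0.6931 / 0.29 = 2.390 km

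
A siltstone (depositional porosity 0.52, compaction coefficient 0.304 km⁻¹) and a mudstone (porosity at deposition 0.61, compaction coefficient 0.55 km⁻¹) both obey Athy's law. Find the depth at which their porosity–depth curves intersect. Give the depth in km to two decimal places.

0.65 km

Set phi₀ₐ e^(−βₐz) = phi₀ᵦ e^(−βᵦz) ⇒ ln(phi₀ₐ/phi₀ᵦ) = (βₐ − βᵦ)·z
z = ln(0.52/0.61) / (0.304 − 0.55) = -0.1596 / -0.246 = 0.649 km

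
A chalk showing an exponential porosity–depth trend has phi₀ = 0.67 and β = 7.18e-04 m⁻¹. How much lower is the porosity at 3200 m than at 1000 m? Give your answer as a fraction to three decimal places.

0.259

Working in km (1 km = 1000 m; β in km⁻¹ = β in m⁻¹ × 1000):
phi(1) = 0.67·e^(−0.718×1) = 0.3268
phi(3.2) = 0.67·e^(−0.718×3.2) = 0.0673
Δphi = 0.3268 − 0.0673 = 0.2594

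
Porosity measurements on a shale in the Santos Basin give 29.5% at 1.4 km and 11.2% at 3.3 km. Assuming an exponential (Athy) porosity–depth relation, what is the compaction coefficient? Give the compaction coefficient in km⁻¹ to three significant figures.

Athy: φ(z) = φ₀ e^(−cz) ⇒ φ₁/φ₂ = e^{c(z₂−z₁)} ⇒ c = ln(φ₁/φ₂)/(z₂−z₁)
c = ln(0.295/0.112) / (3.3 − 1.4) = ln(2.634) / 1.9 = 0.9685 / 1.9 = 0.5097 km⁻¹

0.510 km⁻¹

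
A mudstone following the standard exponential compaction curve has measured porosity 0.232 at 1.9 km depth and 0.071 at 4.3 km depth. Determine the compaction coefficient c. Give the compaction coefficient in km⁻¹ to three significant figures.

0.493 km⁻¹

Athy: n(d) = n₀ e^(−cd) ⇒ n₁/n₂ = e^{c(d₂−d₁)} ⇒ c = ln(n₁/n₂)/(d₂−d₁)
c = ln(0.232/0.071) / (4.3 − 1.9) = ln(3.268) / 2.4 = 1.1841 / 2.4 = 0.4934 km⁻¹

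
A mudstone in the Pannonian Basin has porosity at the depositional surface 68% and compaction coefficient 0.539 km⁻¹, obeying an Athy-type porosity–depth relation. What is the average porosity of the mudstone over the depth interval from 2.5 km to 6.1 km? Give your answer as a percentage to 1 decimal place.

⟨n⟩ = (1/(Z₂−Z₁)) ∫ n₀ e^(−kZ) dZ = n₀·(e^(−k·Z₁) − e^(−k·Z₂)) / (k·(Z₂−Z₁))
e^(−0.539×2.5) = 0.2599; e^(−0.539×6.1) = 0.0373
⟨n⟩ = 0.68 × (0.2599 − 0.0373) / (0.539 × 3.6) = 0.68 × 0.1147 = 0.0780

7.8%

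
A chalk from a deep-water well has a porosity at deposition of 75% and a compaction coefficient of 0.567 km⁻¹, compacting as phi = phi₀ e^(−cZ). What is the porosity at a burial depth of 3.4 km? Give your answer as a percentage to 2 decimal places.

phi = phi₀·exp(−c·Z) = 0.75 × exp(−0.567 × 3.4) = 0.75 × exp(−1.928)
  = 0.75 × 0.1455 = 0.1091

10.91%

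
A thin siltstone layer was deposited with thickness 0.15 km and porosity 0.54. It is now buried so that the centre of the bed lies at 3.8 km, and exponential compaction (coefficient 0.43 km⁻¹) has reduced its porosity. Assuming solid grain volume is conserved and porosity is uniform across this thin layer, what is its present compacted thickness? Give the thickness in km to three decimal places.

0.077 km

Porosity at 3.8 km: n = 0.54·exp(−0.43×3.8) = 0.1054
Solid-volume conservation: h(1−n) = h₀(1−n₀) ⇒ h = h₀·(1−n₀)/(1−n)
h = 0.15 × (1 − 0.54)/(1 − 0.1054) = 0.15 × 0.5142 = 0.0771 km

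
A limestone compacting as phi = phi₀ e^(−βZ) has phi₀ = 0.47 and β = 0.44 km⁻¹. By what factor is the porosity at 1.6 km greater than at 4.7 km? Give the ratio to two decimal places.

phi(Z₁)/phi(Z₂) = e^(−β·Z₁)/e^(−β·Z₂) = e^{β(Z₂−Z₁)}
= exp(0.44 × 3.1) = exp(1.364) = 3.9118

3.91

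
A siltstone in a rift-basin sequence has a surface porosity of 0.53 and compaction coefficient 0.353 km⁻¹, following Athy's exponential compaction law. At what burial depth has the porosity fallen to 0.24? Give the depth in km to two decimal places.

Invert Athy's law: Z = ln(phi₀/phi) / c
Z = ln(0.53/0.24) / 0.353 = ln(2.208) / 0.353 = 0.7922 / 0.353 = 2.244 km

2.24 km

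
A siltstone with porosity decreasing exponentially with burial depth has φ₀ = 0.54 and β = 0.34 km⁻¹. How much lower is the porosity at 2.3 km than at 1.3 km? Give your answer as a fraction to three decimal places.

0.100

φ(1.3) = 0.54·e^(−0.34×1.3) = 0.3471
φ(2.3) = 0.54·e^(−0.34×2.3) = 0.2470
Δφ = 0.3471 − 0.2470 = 0.1000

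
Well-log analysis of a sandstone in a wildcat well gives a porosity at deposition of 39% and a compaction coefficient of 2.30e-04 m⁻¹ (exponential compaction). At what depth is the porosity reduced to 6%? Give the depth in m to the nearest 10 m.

Working in km (1 km = 1000 m; β in km⁻¹ = β in m⁻¹ × 1000):
Invert Athy's law: Z = ln(phi₀/phi) / β
Z = ln(0.39/0.06) / 0.23 = ln(6.5) / 0.23 = 1.8718 / 0.23 = 8.138 km

8140 m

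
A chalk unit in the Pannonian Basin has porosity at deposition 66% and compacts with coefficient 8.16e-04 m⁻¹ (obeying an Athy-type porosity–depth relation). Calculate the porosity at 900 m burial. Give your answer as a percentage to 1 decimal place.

31.7%

Working in km (1 km = 1000 m; k in km⁻¹ = k in m⁻¹ × 1000):
φ = φ₀·exp(−k·d) = 0.66 × exp(−0.816 × 0.9) = 0.66 × exp(−0.7344)
  = 0.66 × 0.4798 = 0.3167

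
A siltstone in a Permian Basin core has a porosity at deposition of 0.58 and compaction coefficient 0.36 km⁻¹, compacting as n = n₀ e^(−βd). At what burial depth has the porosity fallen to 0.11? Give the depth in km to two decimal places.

4.62 km

Invert Athy's law: d = ln(n₀/n) / β
d = ln(0.58/0.11) / 0.36 = ln(5.273) / 0.36 = 1.6625 / 0.36 = 4.618 km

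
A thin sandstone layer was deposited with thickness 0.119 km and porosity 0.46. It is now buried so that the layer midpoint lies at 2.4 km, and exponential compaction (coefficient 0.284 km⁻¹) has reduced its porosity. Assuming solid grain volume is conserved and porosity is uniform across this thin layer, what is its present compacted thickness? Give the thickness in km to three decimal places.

Porosity at 2.4 km: n = 0.46·exp(−0.284×2.4) = 0.2327
Solid-volume conservation: h(1−n) = h₀(1−n₀) ⇒ h = h₀·(1−n₀)/(1−n)
h = 0.119 × (1 − 0.46)/(1 − 0.2327) = 0.119 × 0.7037 = 0.0837 km

0.084 km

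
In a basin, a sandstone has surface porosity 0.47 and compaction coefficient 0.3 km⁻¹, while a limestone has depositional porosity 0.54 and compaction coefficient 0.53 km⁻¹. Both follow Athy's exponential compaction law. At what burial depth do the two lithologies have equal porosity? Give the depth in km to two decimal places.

0.60 km

Set φ₀ₐ e^(−kₐz) = φ₀ᵦ e^(−kᵦz) ⇒ ln(φ₀ₐ/φ₀ᵦ) = (kₐ − kᵦ)·z
z = ln(0.47/0.54) / (0.3 − 0.53) = -0.1388 / -0.23 = 0.604 km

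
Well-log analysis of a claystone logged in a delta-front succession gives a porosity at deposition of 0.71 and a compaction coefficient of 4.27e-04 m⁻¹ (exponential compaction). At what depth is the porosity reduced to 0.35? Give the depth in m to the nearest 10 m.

Working in km (1 km = 1000 m; c in km⁻¹ = c in m⁻¹ × 1000):
Invert Athy's law: d = ln(φ₀/φ) / c
d = ln(0.71/0.35) / 0.427 = ln(2.029) / 0.427 = 0.7073 / 0.427 = 1.657 km

1660 m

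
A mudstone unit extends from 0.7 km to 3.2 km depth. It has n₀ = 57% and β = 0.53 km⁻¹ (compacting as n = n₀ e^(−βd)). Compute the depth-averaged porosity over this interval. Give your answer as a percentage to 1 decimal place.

21.8%

⟨n⟩ = (1/(d₂−d₁)) ∫ n₀ e^(−βd) dd = n₀·(e^(−β·d₁) − e^(−β·d₂)) / (β·(d₂−d₁))
e^(−0.53×0.7) = 0.6900; e^(−0.53×3.2) = 0.1834
⟨n⟩ = 0.57 × (0.6900 − 0.1834) / (0.53 × 2.5) = 0.57 × 0.3824 = 0.2179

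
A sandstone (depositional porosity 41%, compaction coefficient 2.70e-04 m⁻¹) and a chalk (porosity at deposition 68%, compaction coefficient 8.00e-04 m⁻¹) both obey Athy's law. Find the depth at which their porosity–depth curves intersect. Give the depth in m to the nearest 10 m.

950 m

Working in km (1 km = 1000 m; β in km⁻¹ = β in m⁻¹ × 1000):
Set n₀ₐ e^(−βₐZ) = n₀ᵦ e^(−βᵦZ) ⇒ ln(n₀ₐ/n₀ᵦ) = (βₐ − βᵦ)·Z
Z = ln(0.41/0.68) / (0.27 − 0.8) = -0.5059 / -0.53 = 0.955 km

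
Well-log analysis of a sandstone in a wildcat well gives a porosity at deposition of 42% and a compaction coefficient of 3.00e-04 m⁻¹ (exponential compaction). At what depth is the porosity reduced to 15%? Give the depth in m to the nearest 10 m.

Working in km (1 km = 1000 m; β in km⁻¹ = β in m⁻¹ × 1000):
Invert Athy's law: Z = ln(phi₀/phi) / β
Z = ln(0.42/0.15) / 0.3 = ln(2.8) / 0.3 = 1.0296 / 0.3 = 3.432 km

3430 m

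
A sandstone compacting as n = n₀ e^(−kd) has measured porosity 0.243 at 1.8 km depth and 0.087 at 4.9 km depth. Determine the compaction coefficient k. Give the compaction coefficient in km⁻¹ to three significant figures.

0.331 km⁻¹

Athy: n(d) = n₀ e^(−kd) ⇒ n₁/n₂ = e^{k(d₂−d₁)} ⇒ k = ln(n₁/n₂)/(d₂−d₁)
k = ln(0.243/0.087) / (4.9 − 1.8) = ln(2.793) / 3.1 = 1.0272 / 3.1 = 0.3313 km⁻¹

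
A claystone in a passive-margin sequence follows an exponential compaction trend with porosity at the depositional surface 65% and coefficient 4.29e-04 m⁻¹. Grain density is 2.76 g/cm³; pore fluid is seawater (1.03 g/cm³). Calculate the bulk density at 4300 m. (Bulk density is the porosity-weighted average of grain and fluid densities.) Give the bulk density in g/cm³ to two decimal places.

Working in km (1 km = 1000 m; k in km⁻¹ = k in m⁻¹ × 1000):
Porosity at depth: φ = 0.65·exp(−0.429×4.3) = 0.65×0.1581 = 0.1027
Bulk density: ρ_b = (1−φ)ρ_g + φ·ρ_f = 0.8973×2.76 + 0.1027×1.03
       = 2.476 + 0.106 = 2.582 g/cm³

2.58 g/cm³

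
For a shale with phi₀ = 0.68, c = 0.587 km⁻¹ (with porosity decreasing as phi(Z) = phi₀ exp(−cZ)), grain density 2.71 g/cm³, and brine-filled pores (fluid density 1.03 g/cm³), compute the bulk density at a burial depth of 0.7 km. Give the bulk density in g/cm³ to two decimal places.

Porosity at depth: phi = 0.68·exp(−0.587×0.7) = 0.68×0.6631 = 0.4509
Bulk density: ρ_b = (1−phi)ρ_g + phi·ρ_f = 0.5491×2.71 + 0.4509×1.03
       = 1.488 + 0.464 = 1.953 g/cm³

1.95 g/cm³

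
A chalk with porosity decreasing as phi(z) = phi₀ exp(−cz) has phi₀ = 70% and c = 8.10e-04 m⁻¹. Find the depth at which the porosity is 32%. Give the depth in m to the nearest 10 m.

Working in km (1 km = 1000 m; c in km⁻¹ = c in m⁻¹ × 1000):
Invert Athy's law: z = ln(phi₀/phi) / c
z = ln(0.7/0.32) / 0.81 = ln(2.188) / 0.81 = 0.7828 / 0.81 = 0.966 km

970 m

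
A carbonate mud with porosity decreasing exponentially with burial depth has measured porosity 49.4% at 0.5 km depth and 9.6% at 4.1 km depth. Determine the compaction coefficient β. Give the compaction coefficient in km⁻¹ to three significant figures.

0.455 km⁻¹

Athy: n(z) = n₀ e^(−βz) ⇒ n₁/n₂ = e^{β(z₂−z₁)} ⇒ β = ln(n₁/n₂)/(z₂−z₁)
β = ln(0.494/0.096) / (4.1 − 0.5) = ln(5.146) / 3.6 = 1.6382 / 3.6 = 0.4551 km⁻¹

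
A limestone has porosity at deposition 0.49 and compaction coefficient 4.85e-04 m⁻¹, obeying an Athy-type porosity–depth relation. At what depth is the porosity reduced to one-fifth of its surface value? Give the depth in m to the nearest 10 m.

Working in km (1 km = 1000 m; k in km⁻¹ = k in m⁻¹ × 1000):
n/n₀ = 1/5 ⇒ exp(−k·d) = 1/5 ⇒ d = ln(5) / k
d = 1.6094 / 0.485 = 3.318 km

3320 m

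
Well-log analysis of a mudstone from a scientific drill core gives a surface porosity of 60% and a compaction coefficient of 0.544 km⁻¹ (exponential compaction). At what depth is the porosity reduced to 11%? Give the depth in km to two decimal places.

Invert Athy's law: d = ln(n₀/n) / β
d = ln(0.6/0.11) / 0.544 = ln(5.455) / 0.544 = 1.6964 / 0.544 = 3.118 km

3.12 km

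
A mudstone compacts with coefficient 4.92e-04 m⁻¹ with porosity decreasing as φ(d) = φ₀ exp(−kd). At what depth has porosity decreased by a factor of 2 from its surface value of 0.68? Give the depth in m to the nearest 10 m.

1410 m

Working in km (1 km = 1000 m; k in km⁻¹ = k in m⁻¹ × 1000):
φ/φ₀ = 1/2 ⇒ exp(−k·d) = 1/2 ⇒ d = ln(2) / k
d = 0.6931 / 0.492 = 1.409 km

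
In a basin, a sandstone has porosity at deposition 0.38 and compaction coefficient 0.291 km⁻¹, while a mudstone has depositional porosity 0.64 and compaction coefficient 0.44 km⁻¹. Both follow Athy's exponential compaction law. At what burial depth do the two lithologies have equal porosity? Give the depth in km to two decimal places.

3.50 km

Set φ₀ₐ e^(−cₐz) = φ₀ᵦ e^(−cᵦz) ⇒ ln(φ₀ₐ/φ₀ᵦ) = (cₐ − cᵦ)·z
z = ln(0.38/0.64) / (0.291 − 0.44) = -0.5213 / -0.149 = 3.499 km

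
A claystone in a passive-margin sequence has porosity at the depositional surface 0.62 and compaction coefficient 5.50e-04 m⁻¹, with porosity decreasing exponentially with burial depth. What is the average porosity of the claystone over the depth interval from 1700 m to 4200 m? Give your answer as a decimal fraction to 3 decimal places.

0.132

Working in km (1 km = 1000 m; k in km⁻¹ = k in m⁻¹ × 1000):
⟨n⟩ = (1/(Z₂−Z₁)) ∫ n₀ e^(−kZ) dZ = n₀·(e^(−k·Z₁) − e^(−k·Z₂)) / (k·(Z₂−Z₁))
e^(−0.55×1.7) = 0.3926; e^(−0.55×4.2) = 0.0993
⟨n⟩ = 0.62 × (0.3926 − 0.0993) / (0.55 × 2.5) = 0.62 × 0.2133 = 0.1323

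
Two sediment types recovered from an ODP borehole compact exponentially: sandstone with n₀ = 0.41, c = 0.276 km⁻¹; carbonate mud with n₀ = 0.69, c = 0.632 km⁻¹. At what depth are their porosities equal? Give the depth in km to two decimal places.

1.46 km

Set n₀ₐ e^(−cₐZ) = n₀ᵦ e^(−cᵦZ) ⇒ ln(n₀ₐ/n₀ᵦ) = (cₐ − cᵦ)·Z
Z = ln(0.41/0.69) / (0.276 − 0.632) = -0.5205 / -0.356 = 1.462 km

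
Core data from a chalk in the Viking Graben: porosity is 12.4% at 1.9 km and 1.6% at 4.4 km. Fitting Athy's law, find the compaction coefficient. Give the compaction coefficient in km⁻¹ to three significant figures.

Athy: phi(z) = phi₀ e^(−cz) ⇒ phi₁/phi₂ = e^{c(z₂−z₁)} ⇒ c = ln(phi₁/phi₂)/(z₂−z₁)
c = ln(0.124/0.016) / (4.4 − 1.9) = ln(7.75) / 2.5 = 2.0477 / 2.5 = 0.8191 km⁻¹

0.819 km⁻¹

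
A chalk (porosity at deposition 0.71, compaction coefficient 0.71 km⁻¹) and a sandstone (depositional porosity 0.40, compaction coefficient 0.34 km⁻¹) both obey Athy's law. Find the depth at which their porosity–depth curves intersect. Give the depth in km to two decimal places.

Set φ₀ₐ e^(−βₐZ) = φ₀ᵦ e^(−βᵦZ) ⇒ ln(φ₀ₐ/φ₀ᵦ) = (βₐ − βᵦ)·Z
Z = ln(0.71/0.4) / (0.71 − 0.34) = 0.5738 / 0.37 = 1.551 km

1.55 km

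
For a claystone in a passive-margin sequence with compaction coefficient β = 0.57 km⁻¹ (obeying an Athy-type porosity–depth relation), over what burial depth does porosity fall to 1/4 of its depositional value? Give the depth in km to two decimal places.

phi/phi₀ = 1/4 ⇒ exp(−β·z) = 1/4 ⇒ z = ln(4) / β
z = 1.3863 / 0.57 = 2.432 km

2.43 km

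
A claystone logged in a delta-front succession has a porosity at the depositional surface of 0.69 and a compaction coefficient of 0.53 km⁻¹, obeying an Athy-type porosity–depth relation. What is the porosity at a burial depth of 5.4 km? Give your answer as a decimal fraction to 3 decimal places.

0.039

φ = φ₀·exp(−β·z) = 0.69 × exp(−0.53 × 5.4) = 0.69 × exp(−2.862)
  = 0.69 × 0.0572 = 0.0394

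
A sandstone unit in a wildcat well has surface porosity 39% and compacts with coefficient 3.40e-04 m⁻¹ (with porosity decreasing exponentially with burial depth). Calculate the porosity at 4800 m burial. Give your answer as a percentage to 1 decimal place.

7.6%

Working in km (1 km = 1000 m; β in km⁻¹ = β in m⁻¹ × 1000):
n = n₀·exp(−β·Z) = 0.39 × exp(−0.34 × 4.8) = 0.39 × exp(−1.632)
  = 0.39 × 0.1955 = 0.0763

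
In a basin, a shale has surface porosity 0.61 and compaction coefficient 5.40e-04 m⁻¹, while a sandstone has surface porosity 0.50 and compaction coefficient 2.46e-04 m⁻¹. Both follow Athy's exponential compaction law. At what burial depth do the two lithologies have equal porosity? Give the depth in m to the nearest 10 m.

680 m

Working in km (1 km = 1000 m; c in km⁻¹ = c in m⁻¹ × 1000):
Set phi₀ₐ e^(−cₐd) = phi₀ᵦ e^(−cᵦd) ⇒ ln(phi₀ₐ/phi₀ᵦ) = (cₐ − cᵦ)·d
d = ln(0.61/0.5) / (0.54 − 0.246) = 0.1989 / 0.294 = 0.676 km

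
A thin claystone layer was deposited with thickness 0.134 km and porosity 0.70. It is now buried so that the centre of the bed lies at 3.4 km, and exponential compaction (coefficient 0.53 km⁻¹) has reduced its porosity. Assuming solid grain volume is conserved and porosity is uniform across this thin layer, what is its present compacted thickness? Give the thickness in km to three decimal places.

0.045 km

Porosity at 3.4 km: phi = 0.7·exp(−0.53×3.4) = 0.1155
Solid-volume conservation: h(1−phi) = h₀(1−phi₀) ⇒ h = h₀·(1−phi₀)/(1−phi)
h = 0.134 × (1 − 0.7)/(1 − 0.1155) = 0.134 × 0.3392 = 0.0454 km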